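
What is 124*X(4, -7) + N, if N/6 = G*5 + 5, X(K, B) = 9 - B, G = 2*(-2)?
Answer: 1894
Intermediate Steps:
G = -4
N = -90 (N = 6*(-4*5 + 5) = 6*(-20 + 5) = 6*(-15) = -90)
124*X(4, -7) + N = 124*(9 - 1*(-7)) - 90 = 124*(9 + 7) - 90 = 124*16 - 90 = 1984 - 90 = 1894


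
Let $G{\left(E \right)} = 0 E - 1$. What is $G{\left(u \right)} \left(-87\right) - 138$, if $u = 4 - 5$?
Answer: $-51$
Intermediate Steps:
$u = -1$ ($u = 4 - 5 = -1$)
$G{\left(E \right)} = -1$ ($G{\left(E \right)} = 0 - 1 = -1$)
$G{\left(u \right)} \left(-87\right) - 138 = \left(-1\right) \left(-87\right) - 138 = 87 - 138 = -51$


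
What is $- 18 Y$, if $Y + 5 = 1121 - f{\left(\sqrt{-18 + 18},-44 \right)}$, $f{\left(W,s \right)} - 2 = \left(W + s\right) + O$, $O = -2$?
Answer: $-20880$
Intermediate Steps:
$f{\left(W,s \right)} = W + s$ ($f{\left(W,s \right)} = 2 - \left(2 - W - s\right) = 2 + \left(-2 + W + s\right) = W + s$)
$Y = 1160$ ($Y = -5 + \left(1121 - \left(\sqrt{-18 + 18} - 44\right)\right) = -5 + \left(1121 - \left(\sqrt{0} - 44\right)\right) = -5 + \left(1121 - \left(0 - 44\right)\right) = -5 + \left(1121 - -44\right) = -5 + \left(1121 + 44\right) = -5 + 1165 = 1160$)
$- 18 Y = \left(-18\right) 1160 = -20880$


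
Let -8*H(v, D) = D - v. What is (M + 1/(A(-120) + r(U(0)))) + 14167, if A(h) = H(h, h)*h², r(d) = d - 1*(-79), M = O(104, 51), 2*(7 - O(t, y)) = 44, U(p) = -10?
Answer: 976489/69 ≈ 14152.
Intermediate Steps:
H(v, D) = -D/8 + v/8 (H(v, D) = -(D - v)/8 = -D/8 + v/8)
O(t, y) = -15 (O(t, y) = 7 - ½*44 = 7 - 22 = -15)
M = -15
r(d) = 79 + d (r(d) = d + 79 = 79 + d)
A(h) = 0 (A(h) = (-h/8 + h/8)*h² = 0*h² = 0)
(M + 1/(A(-120) + r(U(0)))) + 14167 = (-15 + 1/(0 + (79 - 10))) + 14167 = (-15 + 1/(0 + 69)) + 14167 = (-15 + 1/69) + 14167 = -1034/69 + 14167 = 976489/69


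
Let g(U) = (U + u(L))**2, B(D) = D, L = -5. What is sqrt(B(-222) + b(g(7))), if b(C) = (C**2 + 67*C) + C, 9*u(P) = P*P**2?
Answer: sqrt(34492546)/81 ≈ 72.507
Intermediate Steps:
u(P) = P**3/9 (u(P) = (P*P**2)/9 = P**3/9)
g(U) = (-125/9 + U)**2 (g(U) = (U + (1/9)*(-5)**3)**2 = (U + (1/9)*(-125))**2 = (U - 125/9)**2 = (-125/9 + U)**2)
b(C) = C**2 + 68*C
sqrt(B(-222) + b(g(7))) = sqrt(-222 + ((-125 + 9*7)**2/81)*(68 + (-125 + 9*7)**2/81)) = sqrt(-222 + ((-125 + 63)**2/81)*(68 + (-125 + 63)**2/81)) = sqrt(-222 + ((1/81)*(-62)**2)*(68 + (1/81)*(-62)**2)) = sqrt(-222 + ((1/81)*3844)*(68 + (1/81)*3844)) = sqrt(-222 + 3844*(68 + 3844/81)/81) = sqrt(-222 + (3844/81)*(9352/81)) = sqrt(-222 + 35949088/6561) = sqrt(34492546/6561) = sqrt(34492546)/81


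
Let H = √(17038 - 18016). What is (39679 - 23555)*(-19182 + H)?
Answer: -309290568 + 16124*I*√978 ≈ -3.0929e+8 + 5.0425e+5*I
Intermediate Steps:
H = I*√978 (H = √(-978) = I*√978 ≈ 31.273*I)
(39679 - 23555)*(-19182 + H) = (39679 - 23555)*(-19182 + I*√978) = 16124*(-19182 + I*√978) = -309290568 + 16124*I*√978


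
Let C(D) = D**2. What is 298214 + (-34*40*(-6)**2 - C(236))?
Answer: 193558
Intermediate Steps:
298214 + (-34*40*(-6)**2 - C(236)) = 298214 + (-34*40*(-6)**2 - 1*236**2) = 298214 + (-1360*36 - 1*55696) = 298214 + (-48960 - 55696) = 298214 - 104656 = 193558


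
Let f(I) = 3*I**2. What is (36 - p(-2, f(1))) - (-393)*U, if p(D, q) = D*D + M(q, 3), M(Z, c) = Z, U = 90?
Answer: 35399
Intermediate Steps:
p(D, q) = q + D**2 (p(D, q) = D*D + q = D**2 + q = q + D**2)
(36 - p(-2, f(1))) - (-393)*U = (36 - (3*1**2 + (-2)**2)) - (-393)*90 = (36 - (3*1 + 4)) - 393*(-90) = (36 - (3 + 4)) + 35370 = (36 - 1*7) + 35370 = (36 - 7) + 35370 = 29 + 35370 = 35399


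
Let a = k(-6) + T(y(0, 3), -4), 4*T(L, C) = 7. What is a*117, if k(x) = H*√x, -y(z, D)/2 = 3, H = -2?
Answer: 819/4 - 234*I*√6 ≈ 204.75 - 573.18*I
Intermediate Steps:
y(z, D) = -6 (y(z, D) = -2*3 = -6)
k(x) = -2*√x
T(L, C) = 7/4 (T(L, C) = (¼)*7 = 7/4)
a = 7/4 - 2*I*√6 (a = -2*I*√6 + 7/4 = 7/4 - 2*I*√6 ≈ 1.75 - 4.899*I)
a*117 = (7/4 - 2*I*√6)*117 = 819/4 - 234*I*√6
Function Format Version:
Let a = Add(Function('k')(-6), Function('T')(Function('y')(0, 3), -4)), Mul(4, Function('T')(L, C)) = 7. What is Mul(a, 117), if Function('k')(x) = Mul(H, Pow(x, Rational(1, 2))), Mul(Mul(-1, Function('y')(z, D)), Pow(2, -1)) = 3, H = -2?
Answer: Add(Rational(819, 4), Mul(-234, I, Pow(6, Rational(1, 2)))) ≈ Add(204.75, Mul(-573.18, I))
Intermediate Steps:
Function('y')(z, D) = -6 (Function('y')(z, D) = Mul(-2, 3) = -6)
Function('k')(x) = Mul(-2, Pow(x, Rational(1, 2)))
Function('T')(L, C) = Rational(7, 4) (Function('T')(L, C) = Mul(Rational(1, 4), 7) = Rational(7, 4))
a = Add(Rational(7, 4), Mul(-2, I, Pow(6, Rational(1, 2)))) (a = Add(Mul(-2, Pow(-6, Rational(1, 2))), Rational(7, 4)) = Add(Mul(-2, Mul(I, Pow(6, Rational(1, 2)))), Rational(7, 4)) = Add(Mul(-2, I, Pow(6, Rational(1, 2))), Rational(7, 4)) = Add(Rational(7, 4), Mul(-2, I, Pow(6, Rational(1, 2)))) ≈ Add(1.7500, Mul(-4.8990, I)))
Mul(a, 117) = Mul(Add(Rational(7, 4), Mul(-2, I, Pow(6, Rational(1, 2)))), 117) = Add(Rational(819, 4), Mul(-234, I, Pow(6, Rational(1, 2))))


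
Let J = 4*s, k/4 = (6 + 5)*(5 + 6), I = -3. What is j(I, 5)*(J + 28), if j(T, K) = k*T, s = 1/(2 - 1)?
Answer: -46464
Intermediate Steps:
s = 1 (s = 1/1 = 1)
k = 484 (k = 4*((6 + 5)*(5 + 6)) = 4*(11*11) = 4*121 = 484)
j(T, K) = 484*T
J = 4 (J = 4*1 = 4)
j(I, 5)*(J + 28) = (484*(-3))*(4 + 28) = -1452*32 = -46464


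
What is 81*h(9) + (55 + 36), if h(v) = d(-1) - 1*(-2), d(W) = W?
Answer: 172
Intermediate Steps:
h(v) = 1 (h(v) = -1 - 1*(-2) = -1 + 2 = 1)
81*h(9) + (55 + 36) = 81*1 + (55 + 36) = 81 + 91 = 172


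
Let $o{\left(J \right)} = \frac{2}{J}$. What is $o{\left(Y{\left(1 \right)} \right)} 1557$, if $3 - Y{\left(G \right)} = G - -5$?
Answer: $-1038$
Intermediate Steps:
$Y{\left(G \right)} = -2 - G$ ($Y{\left(G \right)} = 3 - \left(G - -5\right) = 3 - \left(G + 5\right) = 3 - \left(5 + G\right) = -2 - G$)
$o{\left(Y{\left(1 \right)} \right)} 1557 = \frac{2}{-2 - 1} \cdot 1557 = \frac{2}{-3} \cdot 1557 = 2 \left(- \frac{1}{3}\right) 1557 = \left(- \frac{2}{3}\right) 1557 = -1038$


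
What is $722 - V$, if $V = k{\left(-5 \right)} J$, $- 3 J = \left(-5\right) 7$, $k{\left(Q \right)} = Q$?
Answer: $\frac{2341}{3} \approx 780.33$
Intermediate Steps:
$J = \frac{35}{3}$ ($J = - \frac{\left(-5\right) 7}{3} = \left(- \frac{1}{3}\right) \left(-35\right) = \frac{35}{3} \approx 11.667$)
$V = - \frac{175}{3}$ ($V = \left(-5\right) \frac{35}{3} = - \frac{175}{3} \approx -58.333$)
$722 - V = 722 - - \frac{175}{3} = 722 + \frac{175}{3} = \frac{2341}{3}$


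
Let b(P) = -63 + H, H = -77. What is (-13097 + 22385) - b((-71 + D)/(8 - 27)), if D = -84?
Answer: 9428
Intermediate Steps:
b(P) = -140 (b(P) = -63 - 77 = -140)
(-13097 + 22385) - b((-71 + D)/(8 - 27)) = (-13097 + 22385) - 1*(-140) = 9288 + 140 = 9428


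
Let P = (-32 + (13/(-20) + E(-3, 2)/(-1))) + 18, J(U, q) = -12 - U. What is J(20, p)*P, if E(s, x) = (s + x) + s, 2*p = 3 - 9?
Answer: 1704/5 ≈ 340.80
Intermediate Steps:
p = -3 (p = (3 - 9)/2 = (½)*(-6) = -3)
E(s, x) = x + 2*s
P = -213/20 (P = (-32 + (13/(-20) + (2 + 2*(-3))/(-1))) + 18 = (-32 + (13*(-1/20) + (2 - 6)*(-1))) + 18 = (-32 + (-13/20 - 4*(-1))) + 18 = (-32 + (-13/20 + 4)) + 18 = (-32 + 67/20) + 18 = -573/20 + 18 = -213/20 ≈ -10.650)
J(20, p)*P = (-12 - 1*20)*(-213/20) = (-12 - 20)*(-213/20) = -32*(-213/20) = 1704/5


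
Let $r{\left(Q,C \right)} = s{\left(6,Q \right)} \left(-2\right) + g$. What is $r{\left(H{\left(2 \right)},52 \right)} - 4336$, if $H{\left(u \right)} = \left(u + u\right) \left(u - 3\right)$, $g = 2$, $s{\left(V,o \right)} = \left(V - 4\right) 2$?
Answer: $-4342$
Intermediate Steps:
$s{\left(V,o \right)} = -8 + 2 V$ ($s{\left(V,o \right)} = \left(-4 + V\right) 2 = -8 + 2 V$)
$H{\left(u \right)} = 2 u \left(-3 + u\right)$
$r{\left(Q,C \right)} = -6$ ($r{\left(Q,C \right)} = \left(-8 + 2 \cdot 6\right) \left(-2\right) + 2 = \left(-8 + 12\right) \left(-2\right) + 2 = 4 \left(-2\right) + 2 = -8 + 2 = -6$)
$r{\left(H{\left(2 \right)},52 \right)} - 4336 = -6 - 4336 = -4342$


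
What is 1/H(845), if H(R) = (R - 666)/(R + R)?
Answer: 1690/179 ≈ 9.4413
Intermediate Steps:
H(R) = (-666 + R)/(2*R) (H(R) = (-666 + R)/((2*R)) = (-666 + R)*(1/(2*R)) = (-666 + R)/(2*R))
1/H(845) = 1/((½)*(-666 + 845)/845) = 1/((½)*(1/845)*179) = 1/(179/1690) = 1690/179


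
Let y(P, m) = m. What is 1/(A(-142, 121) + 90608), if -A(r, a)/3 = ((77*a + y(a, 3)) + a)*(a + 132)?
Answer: -1/7075111 ≈ -1.4134e-7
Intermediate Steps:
A(r, a) = -3*(3 + 78*a)*(132 + a) (A(r, a) = -3*((77*a + 3) + a)*(a + 132) = -3*((3 + 77*a) + a)*(132 + a) = -3*(3 + 78*a)*(132 + a))
1/(A(-142, 121) + 90608) = 1/((-1188 - 30897*121 - 234*121**2) + 90608) = 1/((-1188 - 3738537 - 234*14641) + 90608) = 1/((-1188 - 3738537 - 3425994) + 90608) = 1/(-7165719 + 90608) = 1/(-7075111) = -1/7075111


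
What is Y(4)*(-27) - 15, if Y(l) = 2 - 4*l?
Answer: 363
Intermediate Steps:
Y(4)*(-27) - 15 = (2 - 4*4)*(-27) - 15 = (2 - 16)*(-27) - 15 = -14*(-27) - 15 = 378 - 15 = 363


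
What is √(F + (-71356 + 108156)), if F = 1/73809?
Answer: √22275320019401/24603 ≈ 191.83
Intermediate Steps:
F = 1/73809 ≈ 1.3548e-5
√(F + (-71356 + 108156)) = √(1/73809 + (-71356 + 108156)) = √(1/73809 + 36800) = √(2716171201/73809) = √22275320019401/24603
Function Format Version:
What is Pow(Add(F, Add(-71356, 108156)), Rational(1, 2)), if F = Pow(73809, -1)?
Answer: Mul(Rational(1, 24603), Pow(22275320019401, Rational(1, 2))) ≈ 191.83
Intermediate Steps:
F = Rational(1, 73809) ≈ 1.3548e-5
Pow(Add(F, Add(-71356, 108156)), Rational(1, 2)) = Pow(Add(Rational(1, 73809), Add(-71356, 108156)), Rational(1, 2)) = Pow(Add(Rational(1, 73809), 36800), Rational(1, 2)) = Pow(Rational(2716171201, 73809), Rational(1, 2)) = Mul(Rational(1, 24603), Pow(22275320019401, Rational(1, 2)))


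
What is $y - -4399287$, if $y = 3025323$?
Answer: $7424610$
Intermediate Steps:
$y - -4399287 = 3025323 - -4399287 = 3025323 + 4399287 = 7424610$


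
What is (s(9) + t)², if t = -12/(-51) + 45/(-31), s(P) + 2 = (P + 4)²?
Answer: 7633167424/277729 ≈ 27484.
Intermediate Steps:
s(P) = -2 + (4 + P)² (s(P) = -2 + (P + 4)² = -2 + (4 + P)²)
t = -641/527 (t = -12*(-1/51) + 45*(-1/31) = 4/17 - 45/31 = -641/527 ≈ -1.2163)
(s(9) + t)² = ((-2 + (4 + 9)²) - 641/527)² = ((-2 + 13²) - 641/527)² = ((-2 + 169) - 641/527)² = (167 - 641/527)² = (87368/527)² = 7633167424/277729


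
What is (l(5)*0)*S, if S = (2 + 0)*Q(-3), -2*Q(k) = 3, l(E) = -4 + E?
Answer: 0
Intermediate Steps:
Q(k) = -3/2 (Q(k) = -½*3 = -3/2)
S = -3 (S = (2 + 0)*(-3/2) = 2*(-3/2) = -3)
(l(5)*0)*S = ((-4 + 5)*0)*(-3) = (1*0)*(-3) = 0*(-3) = 0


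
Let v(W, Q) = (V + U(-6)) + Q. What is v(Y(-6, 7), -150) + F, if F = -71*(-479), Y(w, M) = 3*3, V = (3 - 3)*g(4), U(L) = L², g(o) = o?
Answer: 33895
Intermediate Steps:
V = 0 (V = (3 - 3)*4 = 0*4 = 0)
Y(w, M) = 9
v(W, Q) = 36 + Q (v(W, Q) = (0 + (-6)²) + Q = (0 + 36) + Q = 36 + Q)
F = 34009
v(Y(-6, 7), -150) + F = (36 - 150) + 34009 = -114 + 34009 = 33895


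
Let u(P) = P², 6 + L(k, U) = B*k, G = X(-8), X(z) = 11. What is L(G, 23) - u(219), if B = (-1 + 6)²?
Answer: -47692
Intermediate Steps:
G = 11
B = 25 (B = 5² = 25)
L(k, U) = -6 + 25*k
L(G, 23) - u(219) = (-6 + 25*11) - 1*219² = (-6 + 275) - 1*47961 = 269 - 47961 = -47692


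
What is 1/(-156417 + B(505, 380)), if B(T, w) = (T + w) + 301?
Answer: -1/155231 ≈ -6.4420e-6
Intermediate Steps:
B(T, w) = 301 + T + w
1/(-156417 + B(505, 380)) = 1/(-156417 + (301 + 505 + 380)) = 1/(-156417 + 1186) = 1/(-155231) = -1/155231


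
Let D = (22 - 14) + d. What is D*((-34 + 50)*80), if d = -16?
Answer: -10240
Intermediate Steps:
D = -8 (D = (22 - 14) - 16 = 8 - 16 = -8)
D*((-34 + 50)*80) = -8*(-34 + 50)*80 = -128*80 = -8*1280 = -10240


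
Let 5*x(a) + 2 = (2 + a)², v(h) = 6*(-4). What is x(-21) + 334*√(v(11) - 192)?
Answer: 359/5 + 2004*I*√6 ≈ 71.8 + 4908.8*I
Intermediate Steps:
v(h) = -24
x(a) = -⅖ + (2 + a)²/5
x(-21) + 334*√(v(11) - 192) = (-⅖ + (2 - 21)²/5) + 334*√(-24 - 192) = (-⅖ + (⅕)*(-19)²) + 334*√(-216) = (-⅖ + (⅕)*361) + 334*(6*I*√6) = (-⅖ + 361/5) + 2004*I*√6 = 359/5 + 2004*I*√6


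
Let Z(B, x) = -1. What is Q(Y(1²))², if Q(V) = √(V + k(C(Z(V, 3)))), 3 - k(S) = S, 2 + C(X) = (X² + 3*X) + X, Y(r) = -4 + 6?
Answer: 10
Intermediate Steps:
Y(r) = 2
C(X) = -2 + X² + 4*X (C(X) = -2 + ((X² + 3*X) + X) = -2 + (X² + 4*X) = -2 + X² + 4*X)
k(S) = 3 - S
Q(V) = √(8 + V) (Q(V) = √(V + (3 - (-2 + (-1)² + 4*(-1)))) = √(V + (3 - (-2 + 1 - 4))) = √(V + (3 - 1*(-5))) = √(V + (3 + 5)) = √(V + 8) = √(8 + V))
Q(Y(1²))² = (√(8 + 2))² = (√10)² = 10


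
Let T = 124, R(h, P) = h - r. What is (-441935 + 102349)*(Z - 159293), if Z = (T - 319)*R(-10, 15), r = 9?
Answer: 52835506568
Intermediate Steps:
R(h, P) = -9 + h (R(h, P) = h - 1*9 = h - 9 = -9 + h)
Z = 3705 (Z = (124 - 319)*(-9 - 10) = -195*(-19) = 3705)
(-441935 + 102349)*(Z - 159293) = (-441935 + 102349)*(3705 - 159293) = -339586*(-155588) = 52835506568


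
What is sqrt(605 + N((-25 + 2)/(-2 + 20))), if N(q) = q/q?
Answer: sqrt(606) ≈ 24.617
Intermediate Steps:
N(q) = 1
sqrt(605 + N((-25 + 2)/(-2 + 20))) = sqrt(605 + 1) = sqrt(606)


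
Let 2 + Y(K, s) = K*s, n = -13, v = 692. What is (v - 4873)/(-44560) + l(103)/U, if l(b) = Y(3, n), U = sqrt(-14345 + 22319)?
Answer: 4181/44560 - 41*sqrt(886)/2658 ≈ -0.36531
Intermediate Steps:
U = 3*sqrt(886) (U = sqrt(7974) = 3*sqrt(886) ≈ 89.297)
Y(K, s) = -2 + K*s
l(b) = -41 (l(b) = -2 + 3*(-13) = -2 - 39 = -41)
(v - 4873)/(-44560) + l(103)/U = (692 - 4873)/(-44560) - 41*sqrt(886)/2658 = -4181*(-1/44560) - 41*sqrt(886)/2658 = 4181/44560 - 41*sqrt(886)/2658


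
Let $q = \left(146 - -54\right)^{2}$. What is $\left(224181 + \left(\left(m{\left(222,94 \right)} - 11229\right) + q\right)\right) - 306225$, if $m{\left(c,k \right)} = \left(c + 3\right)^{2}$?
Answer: $-2648$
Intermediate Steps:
$m{\left(c,k \right)} = \left(3 + c\right)^{2}$
$q = 40000$ ($q = \left(146 + 54\right)^{2} = 200^{2} = 40000$)
$\left(224181 + \left(\left(m{\left(222,94 \right)} - 11229\right) + q\right)\right) - 306225 = \left(224181 - \left(-28771 - \left(3 + 222\right)^{2}\right)\right) - 306225 = \left(224181 + \left(\left(225^{2} - 11229\right) + 40000\right)\right) - 306225 = \left(224181 + \left(\left(50625 - 11229\right) + 40000\right)\right) - 306225 = \left(224181 + \left(39396 + 40000\right)\right) - 306225 = \left(224181 + 79396\right) - 306225 = 303577 - 306225 = -2648$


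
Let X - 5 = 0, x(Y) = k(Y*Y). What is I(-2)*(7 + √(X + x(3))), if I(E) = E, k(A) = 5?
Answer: -14 - 2*√10 ≈ -20.325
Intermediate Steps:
x(Y) = 5
X = 5 (X = 5 + 0 = 5)
I(-2)*(7 + √(X + x(3))) = -2*(7 + √(5 + 5)) = -2*(7 + √10) = -14 - 2*√10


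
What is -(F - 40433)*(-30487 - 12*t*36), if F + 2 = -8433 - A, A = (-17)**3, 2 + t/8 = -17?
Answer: 1546205035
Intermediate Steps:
t = -152 (t = -16 + 8*(-17) = -16 - 136 = -152)
A = -4913
F = -3522 (F = -2 + (-8433 - 1*(-4913)) = -2 + (-8433 + 4913) = -2 - 3520 = -3522)
-(F - 40433)*(-30487 - 12*t*36) = -(-3522 - 40433)*(-30487 - 12*(-152)*36) = -(-43955)*(-30487 + 1824*36) = -(-43955)*(-30487 + 65664) = -(-43955)*35177 = -1*(-1546205035) = 1546205035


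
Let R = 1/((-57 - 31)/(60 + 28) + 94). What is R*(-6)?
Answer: -2/31 ≈ -0.064516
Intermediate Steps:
R = 1/93 (R = 1/(-88/88 + 94) = 1/(-88*1/88 + 94) = 1/(-1 + 94) = 1/93 ≈ 0.010753)
R*(-6) = (1/93)*(-6) = -2/31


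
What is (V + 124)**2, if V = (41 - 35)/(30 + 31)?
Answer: 57304900/3721 ≈ 15400.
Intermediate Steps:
V = 6/61 ≈ 0.098361
(V + 124)**2 = (6/61 + 124)**2 = (7570/61)**2 = 57304900/3721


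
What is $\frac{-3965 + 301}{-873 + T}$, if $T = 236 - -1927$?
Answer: $- \frac{1832}{645} \approx -2.8403$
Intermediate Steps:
$T = 2163$ ($T = 236 + 1927 = 2163$)
$\frac{-3965 + 301}{-873 + T} = \frac{-3965 + 301}{-873 + 2163} = - \frac{3664}{1290} = \left(-3664\right) \frac{1}{1290} = - \frac{1832}{645}$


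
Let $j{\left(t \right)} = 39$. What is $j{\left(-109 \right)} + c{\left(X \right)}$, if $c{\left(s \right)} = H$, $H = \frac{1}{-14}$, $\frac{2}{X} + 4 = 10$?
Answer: $\frac{545}{14} \approx 38.929$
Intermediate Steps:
$X = \frac{1}{3}$ ($X = \frac{2}{-4 + 10} = \frac{2}{6} = 2 \cdot \frac{1}{6} = \frac{1}{3} \approx 0.33333$)
$H = - \frac{1}{14} \approx -0.071429$
$c{\left(s \right)} = - \frac{1}{14}$
$j{\left(-109 \right)} + c{\left(X \right)} = 39 - \frac{1}{14} = \frac{545}{14}$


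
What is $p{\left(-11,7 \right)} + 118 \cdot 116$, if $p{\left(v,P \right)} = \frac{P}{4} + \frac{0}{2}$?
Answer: $\frac{54759}{4} \approx 13690.0$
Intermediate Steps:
$p{\left(v,P \right)} = \frac{P}{4}$ ($p{\left(v,P \right)} = P \frac{1}{4} + 0 \cdot \frac{1}{2} = \frac{P}{4} + 0 = \frac{P}{4}$)
$p{\left(-11,7 \right)} + 118 \cdot 116 = \frac{1}{4} \cdot 7 + 118 \cdot 116 = \frac{7}{4} + 13688 = \frac{54759}{4}$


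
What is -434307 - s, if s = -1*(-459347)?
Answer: -893654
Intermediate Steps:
s = 459347
-434307 - s = -434307 - 1*459347 = -434307 - 459347 = -893654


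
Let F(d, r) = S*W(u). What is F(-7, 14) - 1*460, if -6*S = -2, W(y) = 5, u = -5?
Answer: -1375/3 ≈ -458.33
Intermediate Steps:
S = 1/3 (S = -1/6*(-2) = 1/3 ≈ 0.33333)
F(d, r) = 5/3 (F(d, r) = (1/3)*5 = 5/3)
F(-7, 14) - 1*460 = 5/3 - 1*460 = 5/3 - 460 = -1375/3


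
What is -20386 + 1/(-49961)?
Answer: -1018504947/49961 ≈ -20386.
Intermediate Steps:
-20386 + 1/(-49961) = -20386 - 1/49961 = -1018504947/49961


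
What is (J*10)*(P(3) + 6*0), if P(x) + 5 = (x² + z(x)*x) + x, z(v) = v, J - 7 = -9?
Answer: -320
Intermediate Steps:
J = -2 (J = 7 - 9 = -2)
P(x) = -5 + x + 2*x² (P(x) = -5 + ((x² + x*x) + x) = -5 + ((x² + x²) + x) = -5 + (2*x² + x) = -5 + (x + 2*x²) = -5 + x + 2*x²)
(J*10)*(P(3) + 6*0) = (-2*10)*((-5 + 3 + 2*3²) + 6*0) = -20*((-5 + 3 + 2*9) + 0) = -20*((-5 + 3 + 18) + 0) = -20*(16 + 0) = -20*16 = -320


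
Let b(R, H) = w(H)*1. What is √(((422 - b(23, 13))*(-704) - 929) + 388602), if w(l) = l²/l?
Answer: √99737 ≈ 315.81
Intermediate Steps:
w(l) = l
b(R, H) = H (b(R, H) = H*1 = H)
√(((422 - b(23, 13))*(-704) - 929) + 388602) = √(((422 - 1*13)*(-704) - 929) + 388602) = √(((422 - 13)*(-704) - 929) + 388602) = √((409*(-704) - 929) + 388602) = √((-287936 - 929) + 388602) = √(-288865 + 388602) = √99737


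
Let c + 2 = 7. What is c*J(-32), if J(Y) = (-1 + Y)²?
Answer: 5445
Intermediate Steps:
c = 5 (c = -2 + 7 = 5)
c*J(-32) = 5*(-1 - 32)² = 5*(-33)² = 5*1089 = 5445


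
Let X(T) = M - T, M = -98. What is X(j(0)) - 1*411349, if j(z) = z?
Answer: -411447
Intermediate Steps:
X(T) = -98 - T
X(j(0)) - 1*411349 = (-98 - 1*0) - 1*411349 = (-98 + 0) - 411349 = -98 - 411349 = -411447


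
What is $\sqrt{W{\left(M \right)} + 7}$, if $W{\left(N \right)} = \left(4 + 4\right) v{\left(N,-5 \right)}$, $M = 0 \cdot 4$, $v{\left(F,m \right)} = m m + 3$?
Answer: $\sqrt{231} \approx 15.199$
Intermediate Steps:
$v{\left(F,m \right)} = 3 + m^{2}$ ($v{\left(F,m \right)} = m^{2} + 3 = 3 + m^{2}$)
$M = 0$
$W{\left(N \right)} = 224$ ($W{\left(N \right)} = \left(4 + 4\right) \left(3 + \left(-5\right)^{2}\right) = 8 \left(3 + 25\right) = 8 \cdot 28 = 224$)
$\sqrt{W{\left(M \right)} + 7} = \sqrt{224 + 7} = \sqrt{231}$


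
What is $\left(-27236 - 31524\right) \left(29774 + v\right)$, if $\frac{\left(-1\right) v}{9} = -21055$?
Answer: $-12884246440$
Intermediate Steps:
$v = 189495$ ($v = \left(-9\right) \left(-21055\right) = 189495$)
$\left(-27236 - 31524\right) \left(29774 + v\right) = \left(-27236 - 31524\right) \left(29774 + 189495\right) = \left(-58760\right) 219269 = -12884246440$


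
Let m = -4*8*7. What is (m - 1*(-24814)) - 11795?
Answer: 12795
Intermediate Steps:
m = -224 (m = -32*7 = -224)
(m - 1*(-24814)) - 11795 = (-224 - 1*(-24814)) - 11795 = (-224 + 24814) - 11795 = 24590 - 11795 = 12795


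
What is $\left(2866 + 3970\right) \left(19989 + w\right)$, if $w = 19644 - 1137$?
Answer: $263158656$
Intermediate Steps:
$w = 18507$
$\left(2866 + 3970\right) \left(19989 + w\right) = \left(2866 + 3970\right) \left(19989 + 18507\right) = 6836 \cdot 38496 = 263158656$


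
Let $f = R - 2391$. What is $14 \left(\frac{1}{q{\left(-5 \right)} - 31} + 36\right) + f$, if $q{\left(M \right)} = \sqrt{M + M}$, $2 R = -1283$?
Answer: $- \frac{4911215}{1942} - \frac{14 i \sqrt{10}}{971} \approx -2528.9 - 0.045594 i$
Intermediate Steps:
$R = - \frac{1283}{2}$ ($R = \frac{1}{2} \left(-1283\right) = - \frac{1283}{2} \approx -641.5$)
$q{\left(M \right)} = \sqrt{2} \sqrt{M}$ ($q{\left(M \right)} = \sqrt{2 M} = \sqrt{2} \sqrt{M}$)
$f = - \frac{6065}{2}$ ($f = - \frac{1283}{2} - 2391 = - \frac{6065}{2} \approx -3032.5$)
$14 \left(\frac{1}{q{\left(-5 \right)} - 31} + 36\right) + f = 14 \left(\frac{1}{\sqrt{2} \sqrt{-5} - 31} + 36\right) - \frac{6065}{2} = 14 \left(\frac{1}{\sqrt{2} i \sqrt{5} - 31} + 36\right) - \frac{6065}{2} = 14 \left(\frac{1}{i \sqrt{10} - 31} + 36\right) - \frac{6065}{2} = 14 \left(\frac{1}{-31 + i \sqrt{10}} + 36\right) - \frac{6065}{2} = 14 \left(36 + \frac{1}{-31 + i \sqrt{10}}\right) - \frac{6065}{2} = \left(504 + \frac{14}{-31 + i \sqrt{10}}\right) - \frac{6065}{2} = - \frac{5057}{2} + \frac{14}{-31 + i \sqrt{10}}$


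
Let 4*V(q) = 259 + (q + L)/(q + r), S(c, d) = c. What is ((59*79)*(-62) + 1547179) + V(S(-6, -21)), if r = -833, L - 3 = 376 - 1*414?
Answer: 2111363237/1678 ≈ 1.2583e+6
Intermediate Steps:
L = -35 (L = 3 + (376 - 1*414) = 3 + (376 - 414) = 3 - 38 = -35)
V(q) = 259/4 + (-35 + q)/(4*(-833 + q)) (V(q) = (259 + (q - 35)/(q - 833))/4 = (259 + (-35 + q)/(-833 + q))/4 = 259/4 + (-35 + q)/(4*(-833 + q)))
((59*79)*(-62) + 1547179) + V(S(-6, -21)) = ((59*79)*(-62) + 1547179) + (-107891 + 130*(-6))/(2*(-833 - 6)) = (4661*(-62) + 1547179) + (½)*(-107891 - 780)/(-839) = (-288982 + 1547179) + (½)*(-1/839)*(-108671) = 1258197 + 108671/1678 = 2111363237/1678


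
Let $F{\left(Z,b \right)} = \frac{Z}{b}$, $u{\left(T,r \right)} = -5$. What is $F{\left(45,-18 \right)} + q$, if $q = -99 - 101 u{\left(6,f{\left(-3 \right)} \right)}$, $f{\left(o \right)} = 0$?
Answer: $\frac{807}{2} \approx 403.5$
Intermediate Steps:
$q = 406$ ($q = -99 - -505 = -99 + 505 = 406$)
$F{\left(45,-18 \right)} + q = \frac{45}{-18} + 406 = 45 \left(- \frac{1}{18}\right) + 406 = - \frac{5}{2} + 406 = \frac{807}{2}$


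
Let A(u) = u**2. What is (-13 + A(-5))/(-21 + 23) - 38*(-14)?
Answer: 538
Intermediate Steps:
(-13 + A(-5))/(-21 + 23) - 38*(-14) = (-13 + (-5)**2)/(-21 + 23) - 38*(-14) = (-13 + 25)/2 + 532 = 12*(1/2) + 532 = 6 + 532 = 538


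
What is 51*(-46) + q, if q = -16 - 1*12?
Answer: -2374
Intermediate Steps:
q = -28 (q = -16 - 12 = -28)
51*(-46) + q = 51*(-46) - 28 = -2346 - 28 = -2374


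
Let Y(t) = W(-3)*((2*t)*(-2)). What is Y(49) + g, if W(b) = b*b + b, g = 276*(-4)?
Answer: -2280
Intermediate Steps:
g = -1104
W(b) = b + b² (W(b) = b² + b = b + b²)
Y(t) = -24*t (Y(t) = (-3*(1 - 3))*((2*t)*(-2)) = (-3*(-2))*(-4*t) = 6*(-4*t) = -24*t)
Y(49) + g = -24*49 - 1104 = -1176 - 1104 = -2280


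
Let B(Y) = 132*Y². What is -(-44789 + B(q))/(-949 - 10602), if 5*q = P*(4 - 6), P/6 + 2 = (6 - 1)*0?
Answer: -1043693/288775 ≈ -3.6142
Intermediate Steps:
P = -12 (P = -12 + 6*((6 - 1)*0) = -12 + 6*(5*0) = -12 + 6*0 = -12 + 0 = -12)
q = 24/5 (q = (-12*(4 - 6))/5 = (-12*(-2))/5 = (⅕)*24 = 24/5 ≈ 4.8000)
-(-44789 + B(q))/(-949 - 10602) = -(-44789 + 132*(24/5)²)/(-949 - 10602) = -(-44789 + 132*(576/25))/(-11551) = -(-44789 + 76032/25)*(-1)/11551 = -(-1043693)*(-1)/(25*11551) = -1*1043693/288775 = -1043693/288775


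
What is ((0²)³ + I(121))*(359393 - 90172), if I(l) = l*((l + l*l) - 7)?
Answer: 480655058455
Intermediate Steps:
I(l) = l*(-7 + l + l²) (I(l) = l*((l + l²) - 7) = l*(-7 + l + l²))
((0²)³ + I(121))*(359393 - 90172) = ((0²)³ + 121*(-7 + 121 + 121²))*(359393 - 90172) = (0³ + 121*(-7 + 121 + 14641))*269221 = (0 + 121*14755)*269221 = (0 + 1785355)*269221 = 1785355*269221 = 480655058455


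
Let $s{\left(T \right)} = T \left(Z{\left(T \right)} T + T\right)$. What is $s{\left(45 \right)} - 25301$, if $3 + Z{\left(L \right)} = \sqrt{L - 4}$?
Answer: $-29351 + 2025 \sqrt{41} \approx -16385.0$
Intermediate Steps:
$Z{\left(L \right)} = -3 + \sqrt{-4 + L}$ ($Z{\left(L \right)} = -3 + \sqrt{L - 4} = -3 + \sqrt{-4 + L}$)
$s{\left(T \right)} = T \left(T + T \left(-3 + \sqrt{-4 + T}\right)\right)$ ($s{\left(T \right)} = T \left(\left(-3 + \sqrt{-4 + T}\right) T + T\right) = T \left(T \left(-3 + \sqrt{-4 + T}\right) + T\right) = T \left(T + T \left(-3 + \sqrt{-4 + T}\right)\right)$)
$s{\left(45 \right)} - 25301 = 45^{2} \left(-2 + \sqrt{-4 + 45}\right) - 25301 = 2025 \left(-2 + \sqrt{41}\right) - 25301 = \left(-4050 + 2025 \sqrt{41}\right) - 25301 = -29351 + 2025 \sqrt{41}$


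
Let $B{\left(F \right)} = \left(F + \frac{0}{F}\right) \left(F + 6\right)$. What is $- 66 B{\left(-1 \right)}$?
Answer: $330$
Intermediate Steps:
$B{\left(F \right)} = F \left(6 + F\right)$ ($B{\left(F \right)} = \left(F + 0\right) \left(6 + F\right) = F \left(6 + F\right)$)
$- 66 B{\left(-1 \right)} = - 66 \left(- (6 - 1)\right) = - 66 \left(\left(-1\right) 5\right) = \left(-66\right) \left(-5\right) = 330$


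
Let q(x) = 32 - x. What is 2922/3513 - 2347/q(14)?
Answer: -2730805/21078 ≈ -129.56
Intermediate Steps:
2922/3513 - 2347/q(14) = 2922/3513 - 2347/(32 - 1*14) = 2922*(1/3513) - 2347/(32 - 14) = 974/1171 - 2347/18 = -2730805/21078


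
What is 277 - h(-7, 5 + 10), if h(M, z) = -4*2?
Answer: 285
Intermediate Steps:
h(M, z) = -8
277 - h(-7, 5 + 10) = 277 - 1*(-8) = 277 + 8 = 285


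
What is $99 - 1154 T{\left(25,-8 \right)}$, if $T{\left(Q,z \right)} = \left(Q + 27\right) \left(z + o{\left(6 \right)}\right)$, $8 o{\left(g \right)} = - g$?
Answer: $525169$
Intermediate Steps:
$o{\left(g \right)} = - \frac{g}{8}$ ($o{\left(g \right)} = \frac{\left(-1\right) g}{8} = - \frac{g}{8}$)
$T{\left(Q,z \right)} = \left(27 + Q\right) \left(- \frac{3}{4} + z\right)$ ($T{\left(Q,z \right)} = \left(Q + 27\right) \left(z - \frac{3}{4}\right) = \left(27 + Q\right) \left(z - \frac{3}{4}\right) = \left(27 + Q\right) \left(- \frac{3}{4} + z\right)$)
$99 - 1154 T{\left(25,-8 \right)} = 99 - 1154 \left(- \frac{81}{4} + 27 \left(-8\right) - \frac{75}{4} + 25 \left(-8\right)\right) = 99 - 1154 \left(- \frac{81}{4} - 216 - \frac{75}{4} - 200\right) = 99 - -525070 = 99 + 525070 = 525169$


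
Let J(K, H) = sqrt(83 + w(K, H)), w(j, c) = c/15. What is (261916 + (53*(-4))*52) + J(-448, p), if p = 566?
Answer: 250892 + sqrt(27165)/15 ≈ 2.5090e+5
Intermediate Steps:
w(j, c) = c/15 (w(j, c) = c*(1/15) = c/15)
J(K, H) = sqrt(83 + H/15)
(261916 + (53*(-4))*52) + J(-448, p) = (261916 + (53*(-4))*52) + sqrt(18675 + 15*566)/15 = (261916 - 212*52) + sqrt(18675 + 8490)/15 = (261916 - 11024) + sqrt(27165)/15 = 250892 + sqrt(27165)/15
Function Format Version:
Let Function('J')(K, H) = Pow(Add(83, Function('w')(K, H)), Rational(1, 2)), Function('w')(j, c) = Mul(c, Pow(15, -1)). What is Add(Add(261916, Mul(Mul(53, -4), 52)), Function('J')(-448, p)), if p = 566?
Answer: Add(250892, Mul(Rational(1, 15), Pow(27165, Rational(1, 2)))) ≈ 2.5090e+5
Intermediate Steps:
Function('w')(j, c) = Mul(Rational(1, 15), c) (Function('w')(j, c) = Mul(c, Rational(1, 15)) = Mul(Rational(1, 15), c))
Function('J')(K, H) = Pow(Add(83, Mul(Rational(1, 15), H)), Rational(1, 2))
Add(Add(261916, Mul(Mul(53, -4), 52)), Function('J')(-448, p)) = Add(Add(261916, Mul(Mul(53, -4), 52)), Mul(Rational(1, 15), Pow(Add(18675, Mul(15, 566)), Rational(1, 2)))) = Add(Add(261916, Mul(-212, 52)), Mul(Rational(1, 15), Pow(Add(18675, 8490), Rational(1, 2)))) = Add(Add(261916, -11024), Mul(Rational(1, 15), Pow(27165, Rational(1, 2)))) = Add(250892, Mul(Rational(1, 15), Pow(27165, Rational(1, 2))))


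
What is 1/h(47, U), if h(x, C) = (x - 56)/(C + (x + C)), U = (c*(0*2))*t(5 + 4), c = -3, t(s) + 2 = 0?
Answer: -47/9 ≈ -5.2222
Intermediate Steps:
t(s) = -2 (t(s) = -2 + 0 = -2)
U = 0 (U = -0*2*(-2) = -3*0*(-2) = 0*(-2) = 0)
h(x, C) = (-56 + x)/(x + 2*C) (h(x, C) = (-56 + x)/(C + (C + x)) = (-56 + x)/(x + 2*C))
1/h(47, U) = 1/((-56 + 47)/(47 + 2*0)) = 1/(-9/(47 + 0)) = 1/(-9/47) = -47/9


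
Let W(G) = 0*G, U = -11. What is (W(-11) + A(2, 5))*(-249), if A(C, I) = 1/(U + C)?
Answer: 83/3 ≈ 27.667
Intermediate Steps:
W(G) = 0
A(C, I) = 1/(-11 + C)
(W(-11) + A(2, 5))*(-249) = (0 + 1/(-11 + 2))*(-249) = (0 + 1/(-9))*(-249) = (0 - ⅑)*(-249) = -⅑*(-249) = 83/3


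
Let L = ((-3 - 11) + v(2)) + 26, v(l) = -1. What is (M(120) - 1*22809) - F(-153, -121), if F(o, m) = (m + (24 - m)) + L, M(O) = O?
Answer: -22724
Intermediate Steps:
L = 11 (L = ((-3 - 11) - 1) + 26 = (-14 - 1) + 26 = -15 + 26 = 11)
F(o, m) = 35 (F(o, m) = (m + (24 - m)) + 11 = 24 + 11 = 35)
(M(120) - 1*22809) - F(-153, -121) = (120 - 1*22809) - 1*35 = (120 - 22809) - 35 = -22689 - 35 = -22724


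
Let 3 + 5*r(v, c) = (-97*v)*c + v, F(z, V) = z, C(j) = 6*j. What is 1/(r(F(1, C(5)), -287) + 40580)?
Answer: 5/230737 ≈ 2.1670e-5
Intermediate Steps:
r(v, c) = -3/5 + v/5 - 97*c*v/5 (r(v, c) = -3/5 + ((-97*v)*c + v)/5 = -3/5 + (-97*c*v + v)/5 = -3/5 + (v - 97*c*v)/5 = -3/5 + (v/5 - 97*c*v/5) = -3/5 + v/5 - 97*c*v/5)
1/(r(F(1, C(5)), -287) + 40580) = 1/((-3/5 + (1/5)*1 - 97/5*(-287)*1) + 40580) = 1/((-3/5 + 1/5 + 27839/5) + 40580) = 1/(27837/5 + 40580) = 1/(230737/5) = 5/230737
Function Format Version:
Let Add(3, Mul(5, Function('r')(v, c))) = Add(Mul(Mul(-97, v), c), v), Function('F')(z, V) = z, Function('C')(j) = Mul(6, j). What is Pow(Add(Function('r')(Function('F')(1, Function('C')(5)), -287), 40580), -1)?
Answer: Rational(5, 230737) ≈ 2.1670e-5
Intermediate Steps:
Function('r')(v, c) = Add(Rational(-3, 5), Mul(Rational(1, 5), v), Mul(Rational(-97, 5), c, v)) (Function('r')(v, c) = Add(Rational(-3, 5), Mul(Rational(1, 5), Add(Mul(Mul(-97, v), c), v))) = Add(Rational(-3, 5), Mul(Rational(1, 5), Add(Mul(-97, c, v), v))) = Add(Rational(-3, 5), Mul(Rational(1, 5), Add(v, Mul(-97, c, v)))) = Add(Rational(-3, 5), Add(Mul(Rational(1, 5), v), Mul(Rational(-97, 5), c, v))) = Add(Rational(-3, 5), Mul(Rational(1, 5), v), Mul(Rational(-97, 5), c, v)))
Pow(Add(Function('r')(Function('F')(1, Function('C')(5)), -287), 40580), -1) = Pow(Add(Add(Rational(-3, 5), Mul(Rational(1, 5), 1), Mul(Rational(-97, 5), -287, 1)), 40580), -1) = Pow(Add(Add(Rational(-3, 5), Rational(1, 5), Rational(27839, 5)), 40580), -1) = Pow(Add(Rational(27837, 5), 40580), -1) = Pow(Rational(230737, 5), -1) = Rational(5, 230737)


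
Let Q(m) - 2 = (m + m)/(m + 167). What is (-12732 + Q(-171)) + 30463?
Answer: 35637/2 ≈ 17819.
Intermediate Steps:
Q(m) = 2 + 2*m/(167 + m) (Q(m) = 2 + (m + m)/(m + 167) = 2 + (2*m)/(167 + m) = 2 + 2*m/(167 + m))
(-12732 + Q(-171)) + 30463 = (-12732 + 2*(167 + 2*(-171))/(167 - 171)) + 30463 = (-12732 + 2*(167 - 342)/(-4)) + 30463 = (-12732 + 2*(-¼)*(-175)) + 30463 = (-12732 + 175/2) + 30463 = -25289/2 + 30463 = 35637/2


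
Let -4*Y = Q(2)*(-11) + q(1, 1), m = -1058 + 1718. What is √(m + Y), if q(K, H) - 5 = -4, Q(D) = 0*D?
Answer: √2639/2 ≈ 25.686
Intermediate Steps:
Q(D) = 0
q(K, H) = 1 (q(K, H) = 5 - 4 = 1)
m = 660
Y = -¼ (Y = -(0*(-11) + 1)/4 = -(0 + 1)/4 = -¼*1 = -¼ ≈ -0.25000)
√(m + Y) = √(660 - ¼) = √(2639/4) = √2639/2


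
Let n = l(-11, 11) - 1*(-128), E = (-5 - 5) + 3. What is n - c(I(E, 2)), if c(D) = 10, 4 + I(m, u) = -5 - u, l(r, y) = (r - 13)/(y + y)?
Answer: 1286/11 ≈ 116.91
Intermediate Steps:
l(r, y) = (-13 + r)/(2*y) (l(r, y) = (-13 + r)/((2*y)) = (-13 + r)*(1/(2*y)) = (-13 + r)/(2*y))
E = -7 (E = -10 + 3 = -7)
I(m, u) = -9 - u (I(m, u) = -4 + (-5 - u) = -9 - u)
n = 1396/11 (n = (½)*(-13 - 11)/11 - 1*(-128) = (½)*(1/11)*(-24) + 128 = -12/11 + 128 = 1396/11 ≈ 126.91)
n - c(I(E, 2)) = 1396/11 - 1*10 = 1396/11 - 10 = 1286/11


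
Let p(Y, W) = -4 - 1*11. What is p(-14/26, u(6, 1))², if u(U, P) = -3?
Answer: 225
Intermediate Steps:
p(Y, W) = -15 (p(Y, W) = -4 - 11 = -15)
p(-14/26, u(6, 1))² = (-15)² = 225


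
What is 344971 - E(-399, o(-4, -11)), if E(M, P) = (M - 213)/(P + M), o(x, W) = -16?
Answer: 143162353/415 ≈ 3.4497e+5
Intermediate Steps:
E(M, P) = (-213 + M)/(M + P)
344971 - E(-399, o(-4, -11)) = 344971 - (-213 - 399)/(-399 - 16) = 344971 - (-612)/(-415) = 344971 - (-1)*(-612)/415 = 344971 - 1*612/415 = 344971 - 612/415 = 143162353/415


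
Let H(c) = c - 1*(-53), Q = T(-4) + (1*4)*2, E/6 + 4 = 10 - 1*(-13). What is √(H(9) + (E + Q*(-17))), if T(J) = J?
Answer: 6*√3 ≈ 10.392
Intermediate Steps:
E = 114 (E = -24 + 6*(10 - 1*(-13)) = -24 + 6*(10 + 13) = -24 + 6*23 = -24 + 138 = 114)
Q = 4 (Q = -4 + (1*4)*2 = -4 + 4*2 = -4 + 8 = 4)
H(c) = 53 + c (H(c) = c + 53 = 53 + c)
√(H(9) + (E + Q*(-17))) = √((53 + 9) + (114 + 4*(-17))) = √(62 + (114 - 68)) = √(62 + 46) = √108 = 6*√3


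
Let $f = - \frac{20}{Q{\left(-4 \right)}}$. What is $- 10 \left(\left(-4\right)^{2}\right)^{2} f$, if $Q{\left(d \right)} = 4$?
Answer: $12800$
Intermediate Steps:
$f = -5$ ($f = - \frac{20}{4} = \left(-20\right) \frac{1}{4} = -5$)
$- 10 \left(\left(-4\right)^{2}\right)^{2} f = - 10 \left(\left(-4\right)^{2}\right)^{2} \left(-5\right) = - 10 \cdot 16^{2} \left(-5\right) = \left(-10\right) 256 \left(-5\right) = \left(-2560\right) \left(-5\right) = 12800$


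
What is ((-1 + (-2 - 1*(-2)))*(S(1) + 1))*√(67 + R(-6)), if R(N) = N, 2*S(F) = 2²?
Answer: -3*√61 ≈ -23.431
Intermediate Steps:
S(F) = 2 (S(F) = (½)*2² = (½)*4 = 2)
((-1 + (-2 - 1*(-2)))*(S(1) + 1))*√(67 + R(-6)) = ((-1 + (-2 - 1*(-2)))*(2 + 1))*√(67 - 6) = ((-1 + (-2 + 2))*3)*√61 = ((-1 + 0)*3)*√61 = (-1*3)*√61 = -3*√61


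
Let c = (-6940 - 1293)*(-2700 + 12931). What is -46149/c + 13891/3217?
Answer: 1170212714626/270973774591 ≈ 4.3185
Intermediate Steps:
c = -84231823 (c = -8233*10231 = -84231823)
-46149/c + 13891/3217 = -46149/(-84231823) + 13891/3217 = -46149*(-1/84231823) + 13891*(1/3217) = 46149/84231823 + 13891/3217 = 1170212714626/270973774591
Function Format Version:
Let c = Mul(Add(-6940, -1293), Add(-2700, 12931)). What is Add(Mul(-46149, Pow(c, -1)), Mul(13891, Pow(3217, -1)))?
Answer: Rational(1170212714626, 270973774591) ≈ 4.3185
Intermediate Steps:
c = -84231823 (c = Mul(-8233, 10231) = -84231823)
Add(Mul(-46149, Pow(c, -1)), Mul(13891, Pow(3217, -1))) = Add(Mul(-46149, Pow(-84231823, -1)), Mul(13891, Pow(3217, -1))) = Add(Mul(-46149, Rational(-1, 84231823)), Mul(13891, Rational(1, 3217))) = Add(Rational(46149, 84231823), Rational(13891, 3217)) = Rational(1170212714626, 270973774591)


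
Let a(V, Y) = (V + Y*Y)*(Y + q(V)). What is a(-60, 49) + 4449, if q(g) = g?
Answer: -21302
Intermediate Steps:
a(V, Y) = (V + Y)*(V + Y²) (a(V, Y) = (V + Y*Y)*(Y + V) = (V + Y²)*(V + Y) = (V + Y)*(V + Y²))
a(-60, 49) + 4449 = ((-60)² + 49³ - 60*49 - 60*49²) + 4449 = (3600 + 117649 - 2940 - 60*2401) + 4449 = (3600 + 117649 - 2940 - 144060) + 4449 = -25751 + 4449 = -21302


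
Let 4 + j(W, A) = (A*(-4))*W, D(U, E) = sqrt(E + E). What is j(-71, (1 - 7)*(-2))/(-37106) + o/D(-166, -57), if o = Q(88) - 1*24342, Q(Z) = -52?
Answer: -1702/18553 + 12197*I*sqrt(114)/57 ≈ -0.091737 + 2284.7*I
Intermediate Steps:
D(U, E) = sqrt(2)*sqrt(E) (D(U, E) = sqrt(2*E) = sqrt(2)*sqrt(E))
j(W, A) = -4 - 4*A*W (j(W, A) = -4 + (A*(-4))*W = -4 + (-4*A)*W = -4 - 4*A*W)
o = -24394 (o = -52 - 1*24342 = -52 - 24342 = -24394)
j(-71, (1 - 7)*(-2))/(-37106) + o/D(-166, -57) = (-4 - 4*(1 - 7)*(-2)*(-71))/(-37106) - 24394*(-I*sqrt(114)/114) = (-4 - 4*(-6*(-2))*(-71))*(-1/37106) - 24394*(-I*sqrt(114)/114) = (-4 - 4*12*(-71))*(-1/37106) - 24394*(-I*sqrt(114)/114) = (-4 + 3408)*(-1/37106) - (-12197)*I*sqrt(114)/57 = 3404*(-1/37106) + 12197*I*sqrt(114)/57 = -1702/18553 + 12197*I*sqrt(114)/57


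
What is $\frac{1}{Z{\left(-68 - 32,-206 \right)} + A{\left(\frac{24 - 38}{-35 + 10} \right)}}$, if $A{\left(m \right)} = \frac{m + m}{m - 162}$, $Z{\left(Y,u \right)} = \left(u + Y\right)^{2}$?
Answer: $\frac{1009}{94478717} \approx 1.068 \cdot 10^{-5}$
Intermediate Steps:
$Z{\left(Y,u \right)} = \left(Y + u\right)^{2}$
$A{\left(m \right)} = \frac{2 m}{-162 + m}$
$\frac{1}{Z{\left(-68 - 32,-206 \right)} + A{\left(\frac{24 - 38}{-35 + 10} \right)}} = \frac{1}{\left(\left(-68 - 32\right) - 206\right)^{2} + \frac{2 \frac{24 - 38}{-35 + 10}}{-162 + \frac{24 - 38}{-35 + 10}}} = \frac{1}{\left(-100 - 206\right)^{2} + \frac{2 \left(- \frac{14}{-25}\right)}{-162 - \frac{14}{-25}}} = \frac{1}{\left(-306\right)^{2} + \frac{2 \left(\left(-14\right) \left(- \frac{1}{25}\right)\right)}{-162 - - \frac{14}{25}}} = \frac{1}{93636 + 2 \cdot \frac{14}{25} \frac{1}{-162 + \frac{14}{25}}} = \frac{1}{93636 + 2 \cdot \frac{14}{25} \frac{1}{- \frac{4036}{25}}} = \frac{1}{93636 + 2 \cdot \frac{14}{25} \left(- \frac{25}{4036}\right)} = \frac{1}{93636 - \frac{7}{1009}} = \frac{1}{\frac{94478717}{1009}} = \frac{1009}{94478717}$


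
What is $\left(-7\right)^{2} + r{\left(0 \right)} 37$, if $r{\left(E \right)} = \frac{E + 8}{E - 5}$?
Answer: $- \frac{51}{5} \approx -10.2$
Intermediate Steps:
$r{\left(E \right)} = \frac{8 + E}{-5 + E}$
$\left(-7\right)^{2} + r{\left(0 \right)} 37 = \left(-7\right)^{2} + \frac{8 + 0}{-5 + 0} \cdot 37 = 49 + \frac{1}{-5} \cdot 8 \cdot 37 = 49 + \left(- \frac{1}{5}\right) 8 \cdot 37 = 49 - \frac{296}{5} = - \frac{51}{5}$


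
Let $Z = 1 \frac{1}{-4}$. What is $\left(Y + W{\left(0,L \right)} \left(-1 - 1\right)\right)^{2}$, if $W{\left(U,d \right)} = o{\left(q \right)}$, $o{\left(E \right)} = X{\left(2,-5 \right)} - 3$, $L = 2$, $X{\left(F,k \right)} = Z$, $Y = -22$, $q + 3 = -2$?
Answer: $\frac{961}{4} \approx 240.25$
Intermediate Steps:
$Z = - \frac{1}{4}$ ($Z = 1 \left(- \frac{1}{4}\right) = - \frac{1}{4} \approx -0.25$)
$q = -5$ ($q = -3 - 2 = -5$)
$X{\left(F,k \right)} = - \frac{1}{4}$
$o{\left(E \right)} = - \frac{13}{4}$ ($o{\left(E \right)} = - \frac{1}{4} - 3 = - \frac{13}{4}$)
$W{\left(U,d \right)} = - \frac{13}{4}$
$\left(Y + W{\left(0,L \right)} \left(-1 - 1\right)\right)^{2} = \left(-22 - \frac{13 \left(-1 - 1\right)}{4}\right)^{2} = \left(-22 - - \frac{13}{2}\right)^{2} = \left(-22 + \frac{13}{2}\right)^{2} = \left(- \frac{31}{2}\right)^{2} = \frac{961}{4}$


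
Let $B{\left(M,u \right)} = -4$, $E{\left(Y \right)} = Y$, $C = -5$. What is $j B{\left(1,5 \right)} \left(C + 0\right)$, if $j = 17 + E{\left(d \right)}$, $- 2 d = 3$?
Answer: $310$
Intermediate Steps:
$d = - \frac{3}{2}$ ($d = \left(- \frac{1}{2}\right) 3 = - \frac{3}{2} \approx -1.5$)
$j = \frac{31}{2}$ ($j = 17 - \frac{3}{2} = \frac{31}{2} \approx 15.5$)
$j B{\left(1,5 \right)} \left(C + 0\right) = \frac{31 \left(- 4 \left(-5 + 0\right)\right)}{2} = \frac{31 \left(\left(-4\right) \left(-5\right)\right)}{2} = \frac{31}{2} \cdot 20 = 310$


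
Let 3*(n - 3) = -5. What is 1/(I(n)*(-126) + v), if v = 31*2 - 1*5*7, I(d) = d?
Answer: -1/141 ≈ -0.0070922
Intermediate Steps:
n = 4/3 (n = 3 + (⅓)*(-5) = 3 - 5/3 = 4/3 ≈ 1.3333)
v = 27 (v = 62 - 5*7 = 62 - 35 = 27)
1/(I(n)*(-126) + v) = 1/((4/3)*(-126) + 27) = 1/(-168 + 27) = 1/(-141) = -1/141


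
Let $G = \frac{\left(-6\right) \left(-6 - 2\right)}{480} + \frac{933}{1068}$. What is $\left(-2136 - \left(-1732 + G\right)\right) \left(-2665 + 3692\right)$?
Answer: $- \frac{740316031}{1780} \approx -4.1591 \cdot 10^{5}$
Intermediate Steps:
$G = \frac{1733}{1780}$ ($G = \left(-6\right) \left(-8\right) \frac{1}{480} + 933 \cdot \frac{1}{1068} = 48 \cdot \frac{1}{480} + \frac{311}{356} = \frac{1}{10} + \frac{311}{356} = \frac{1733}{1780} \approx 0.9736$)
$\left(-2136 - \left(-1732 + G\right)\right) \left(-2665 + 3692\right) = \left(-2136 + \left(1732 - \frac{1733}{1780}\right)\right) \left(-2665 + 3692\right) = \left(-2136 + \left(1732 - \frac{1733}{1780}\right)\right) 1027 = \left(-2136 + \frac{3081227}{1780}\right) 1027 = \left(- \frac{720853}{1780}\right) 1027 = - \frac{740316031}{1780}$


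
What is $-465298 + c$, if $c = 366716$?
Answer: $-98582$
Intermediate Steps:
$-465298 + c = -465298 + 366716 = -98582$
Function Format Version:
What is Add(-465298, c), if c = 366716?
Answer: -98582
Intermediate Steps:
Add(-465298, c) = Add(-465298, 366716) = -98582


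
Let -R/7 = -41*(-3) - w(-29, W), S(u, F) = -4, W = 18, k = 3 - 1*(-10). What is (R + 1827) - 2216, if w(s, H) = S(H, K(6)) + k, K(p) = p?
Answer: -1187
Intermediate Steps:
k = 13 (k = 3 + 10 = 13)
w(s, H) = 9 (w(s, H) = -4 + 13 = 9)
R = -798 (R = -7*(-41*(-3) - 1*9) = -7*(123 - 9) = -7*114 = -798)
(R + 1827) - 2216 = (-798 + 1827) - 2216 = 1029 - 2216 = -1187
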